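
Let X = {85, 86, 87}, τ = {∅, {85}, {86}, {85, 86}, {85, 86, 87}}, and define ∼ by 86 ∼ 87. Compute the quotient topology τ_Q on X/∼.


X/∼ = {[85], [86=87]}; |τ_Q| = 3.

Equivalence classes: [85], [86=87].
Quotient map π: X → X/∼ sends 85 ↦ [85], 86 ↦ [86=87], 87 ↦ [86=87].
For each subset V ⊆ X/∼, compute π^{-1}(V) ⊆ X and check whether π^{-1}(V) ∈ τ. V is open in τ_Q iff π^{-1}(V) ∈ τ.
  V = {}: π^{-1}(V) = ∅ ∈ τ ✓.
  V = {[85]}: π^{-1}(V) = {85} ∈ τ ✓.
  V = {[86=87]}: π^{-1}(V) = {86, 87} ∉ τ ✗.
  V = {[85], [86=87]}: π^{-1}(V) = {85, 86, 87} ∈ τ ✓.
Open sets in the quotient: τ_Q = {{}, {[85]}, {[85], [86=87]}} (3 elements).


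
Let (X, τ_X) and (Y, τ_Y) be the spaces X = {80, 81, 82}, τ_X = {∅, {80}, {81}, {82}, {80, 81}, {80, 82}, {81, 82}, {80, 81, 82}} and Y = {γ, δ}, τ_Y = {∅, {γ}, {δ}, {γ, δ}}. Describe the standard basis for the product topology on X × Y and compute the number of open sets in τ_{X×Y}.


Basis B = {∅ × ∅, {80} × {γ}, {80} × {δ}, {81} × {γ}, {81} × {δ}, {82} × {γ}, {82} × {δ}, {80} × {γ, δ}, {80, 81} × {γ}, {80, 82} × {γ}, {80, 81} × {δ}, {80, 82} × {δ}, {81} × {γ, δ}, {81, 82} × {γ}, {81, 82} × {δ}, {82} × {γ, δ}, {80, 81, 82} × {γ}, {80, 81, 82} × {δ}, {80, 81} × {γ, δ}, {80, 82} × {γ, δ}, {81, 82} × {γ, δ}, {80, 81, 82} × {γ, δ}}; |τ_{X×Y}| = 64.

Enumerate products U × V with U ∈ τ_X, V ∈ τ_Y (deduplicated):
  ∅ × ∅ = {} (∅)
  {80} × {γ} = {(80,γ)}
  {80} × {δ} = {(80,δ)}
  {81} × {γ} = {(81,γ)}
  {81} × {δ} = {(81,δ)}
  {82} × {γ} = {(82,γ)}
  {82} × {δ} = {(82,δ)}
  {80} × {γ, δ} = {(80,γ), (80,δ)}
  {80, 81} × {γ} = {(80,γ), (81,γ)}
  {80, 82} × {γ} = {(80,γ), (82,γ)}
  {80, 81} × {δ} = {(80,δ), (81,δ)}
  {80, 82} × {δ} = {(80,δ), (82,δ)}
  {81} × {γ, δ} = {(81,γ), (81,δ)}
  {81, 82} × {γ} = {(81,γ), (82,γ)}
  {81, 82} × {δ} = {(81,δ), (82,δ)}
  {82} × {γ, δ} = {(82,γ), (82,δ)}
  {80, 81, 82} × {γ} = {(80,γ), (81,γ), (82,γ)}
  {80, 81, 82} × {δ} = {(80,δ), (81,δ), (82,δ)}
  {80, 81} × {γ, δ} = {(80,γ), (80,δ), (81,γ), (81,δ)}
  {80, 82} × {γ, δ} = {(80,γ), (80,δ), (82,γ), (82,δ)}
  {81, 82} × {γ, δ} = {(81,γ), (81,δ), (82,γ), (82,δ)}
  {80, 81, 82} × {γ, δ} = {(80,γ), (80,δ), (81,γ), (81,δ), (82,γ), (82,δ)}
These 22 distinct sets form the basis B.
Close under arbitrary unions to get τ_{X×Y}; counting gives |τ_{X×Y}| = 64.


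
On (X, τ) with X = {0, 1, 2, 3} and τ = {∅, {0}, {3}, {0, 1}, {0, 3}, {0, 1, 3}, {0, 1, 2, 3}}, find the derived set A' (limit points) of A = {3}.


A' = {2}

For each x ∈ X, list the open sets U ∈ τ with x ∈ U, then check whether U ∩ (A ∖ {x}) ≠ ∅ for every such U.
  x = 0: open {0} ∋ x has {0} ∩ (A ∖ {0}) = ∅, so x is NOT a limit point.
  x = 1: open {0, 1} ∋ x has {0, 1} ∩ (A ∖ {1}) = ∅, so x is NOT a limit point.
  x = 2: opens ∋ x are {0, 1, 2, 3}; each meets A ∖ {2}, so x IS a limit point.
  x = 3: open {3} ∋ x has {3} ∩ (A ∖ {3}) = ∅, so x is NOT a limit point.
Collecting: A' = {2}.


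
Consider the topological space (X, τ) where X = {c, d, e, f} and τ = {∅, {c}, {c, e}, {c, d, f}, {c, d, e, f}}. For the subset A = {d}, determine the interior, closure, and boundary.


int(A) = ∅, cl(A) = {d, f}, ∂A = {d, f}.

Closed sets in (X, τ) are complements of opens:
  closed(X, τ) = {∅, {e}, {d, f}, {d, e, f}, {c, d, e, f}}.
int(A) = ⋃ {U ∈ τ : U ⊆ A}. Opens contained in A: ∅.
Taking the union of these: int(A) = ∅.
cl(A) = ⋂ {C closed : A ⊆ C}. Closed sets containing A: {d, f}, {d, e, f}, {c, d, e, f}.
Intersecting these: cl(A) = {d, f}.
∂A = cl(A) ∖ int(A) = {d, f} ∖ ∅ = {d, f}.


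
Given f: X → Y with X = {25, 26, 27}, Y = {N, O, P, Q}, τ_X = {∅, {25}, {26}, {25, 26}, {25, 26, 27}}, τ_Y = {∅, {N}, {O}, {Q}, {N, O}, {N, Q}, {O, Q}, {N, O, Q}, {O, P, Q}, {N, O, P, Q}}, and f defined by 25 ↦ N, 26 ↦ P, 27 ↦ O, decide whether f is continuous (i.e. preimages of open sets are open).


f is NOT continuous.

Compute f^{-1}(U) for each U ∈ τ_Y:
  U = ∅: f^{-1}(U) = ∅ ∈ τ_X ✓.
  U = {N}: f^{-1}(U) = {25} ∈ τ_X ✓.
  U = {O}: f^{-1}(U) = {27} ∉ τ_X ✗.
  U = {Q}: f^{-1}(U) = ∅ ∈ τ_X ✓.
  U = {N, O}: f^{-1}(U) = {25, 27} ∉ τ_X ✗.
  U = {N, Q}: f^{-1}(U) = {25} ∈ τ_X ✓.
  U = {O, Q}: f^{-1}(U) = {27} ∉ τ_X ✗.
  U = {N, O, Q}: f^{-1}(U) = {25, 27} ∉ τ_X ✗.
  U = {O, P, Q}: f^{-1}(U) = {26, 27} ∉ τ_X ✗.
  U = {N, O, P, Q}: f^{-1}(U) = {25, 26, 27} ∈ τ_X ✓.
Found U = {O} with f^{-1}(U) = {27} not in τ_X. Therefore f is NOT continuous.


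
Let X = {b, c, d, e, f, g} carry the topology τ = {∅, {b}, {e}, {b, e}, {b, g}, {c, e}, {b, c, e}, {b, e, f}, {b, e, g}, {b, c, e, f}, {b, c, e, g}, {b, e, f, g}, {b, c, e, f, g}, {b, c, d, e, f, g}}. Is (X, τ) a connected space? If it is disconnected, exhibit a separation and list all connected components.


(X, τ) is connected.

Find clopen sets (U ∈ τ with X ∖ U ∈ τ):
  U = ∅, X ∖ U = {b, c, d, e, f, g} — both open, so U is clopen.
  U = {b, c, d, e, f, g}, X ∖ U = ∅ — both open, so U is clopen.
Only trivial clopens (∅ and X) exist, so (X, τ) is connected.
Compute connected components by grouping points that agree on all clopens:
  component: {b, c, d, e, f, g}


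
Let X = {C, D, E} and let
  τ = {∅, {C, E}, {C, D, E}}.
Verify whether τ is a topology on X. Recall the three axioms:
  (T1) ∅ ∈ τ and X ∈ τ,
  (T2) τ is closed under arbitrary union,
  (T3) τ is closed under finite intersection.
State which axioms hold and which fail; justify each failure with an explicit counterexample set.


τ IS a topology on X.

Axiom (T1): ∅ ∈ τ? Yes; X ∈ τ? Yes.
Axiom (T2/T3): check pairwise unions and intersections of members of τ.
All pairwise intersections and unions checked — each lies in τ. Therefore τ satisfies (T1), (T2), (T3): it IS a topology on X.


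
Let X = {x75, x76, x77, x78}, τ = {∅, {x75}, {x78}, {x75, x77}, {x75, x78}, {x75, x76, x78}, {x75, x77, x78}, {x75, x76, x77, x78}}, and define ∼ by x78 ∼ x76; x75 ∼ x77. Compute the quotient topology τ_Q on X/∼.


X/∼ = {[x75=x77], [x76=x78]}; |τ_Q| = 3.

Equivalence classes: [x75=x77], [x76=x78].
Quotient map π: X → X/∼ sends x75 ↦ [x75=x77], x76 ↦ [x76=x78], x77 ↦ [x75=x77], x78 ↦ [x76=x78].
For each subset V ⊆ X/∼, compute π^{-1}(V) ⊆ X and check whether π^{-1}(V) ∈ τ. V is open in τ_Q iff π^{-1}(V) ∈ τ.
  V = {}: π^{-1}(V) = ∅ ∈ τ ✓.
  V = {[x75=x77]}: π^{-1}(V) = {x75, x77} ∈ τ ✓.
  V = {[x76=x78]}: π^{-1}(V) = {x76, x78} ∉ τ ✗.
  V = {[x75=x77], [x76=x78]}: π^{-1}(V) = {x75, x76, x77, x78} ∈ τ ✓.
Open sets in the quotient: τ_Q = {{}, {[x75=x77]}, {[x75=x77], [x76=x78]}} (3 elements).


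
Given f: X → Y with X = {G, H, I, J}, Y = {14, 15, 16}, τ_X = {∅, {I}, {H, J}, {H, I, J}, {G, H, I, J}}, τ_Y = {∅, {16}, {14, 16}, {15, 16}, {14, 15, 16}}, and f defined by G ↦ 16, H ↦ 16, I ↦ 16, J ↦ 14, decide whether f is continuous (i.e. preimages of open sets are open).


f is NOT continuous.

Compute f^{-1}(U) for each U ∈ τ_Y:
  U = ∅: f^{-1}(U) = ∅ ∈ τ_X ✓.
  U = {16}: f^{-1}(U) = {G, H, I} ∉ τ_X ✗.
  U = {14, 16}: f^{-1}(U) = {G, H, I, J} ∈ τ_X ✓.
  U = {15, 16}: f^{-1}(U) = {G, H, I} ∉ τ_X ✗.
  U = {14, 15, 16}: f^{-1}(U) = {G, H, I, J} ∈ τ_X ✓.
Found U = {16} with f^{-1}(U) = {G, H, I} not in τ_X. Therefore f is NOT continuous.


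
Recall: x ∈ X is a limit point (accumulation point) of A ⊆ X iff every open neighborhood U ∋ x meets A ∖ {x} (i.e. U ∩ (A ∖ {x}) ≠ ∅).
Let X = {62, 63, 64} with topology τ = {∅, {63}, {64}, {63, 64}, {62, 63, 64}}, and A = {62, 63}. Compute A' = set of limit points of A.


A' = {62}

For each x ∈ X, list the open sets U ∈ τ with x ∈ U, then check whether U ∩ (A ∖ {x}) ≠ ∅ for every such U.
  x = 62: opens ∋ x are {62, 63, 64}; each meets A ∖ {62}, so x IS a limit point.
  x = 63: open {63} ∋ x has {63} ∩ (A ∖ {63}) = ∅, so x is NOT a limit point.
  x = 64: open {64} ∋ x has {64} ∩ (A ∖ {64}) = ∅, so x is NOT a limit point.
Collecting: A' = {62}.


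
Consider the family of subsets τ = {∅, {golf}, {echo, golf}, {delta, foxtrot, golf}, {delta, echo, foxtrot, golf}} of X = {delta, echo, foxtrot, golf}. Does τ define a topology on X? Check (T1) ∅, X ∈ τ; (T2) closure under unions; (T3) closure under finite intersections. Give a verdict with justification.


τ IS a topology on X.

Axiom (T1): ∅ ∈ τ? Yes; X ∈ τ? Yes.
Axiom (T2/T3): check pairwise unions and intersections of members of τ.
All pairwise intersections and unions checked — each lies in τ. Therefore τ satisfies (T1), (T2), (T3): it IS a topology on X.


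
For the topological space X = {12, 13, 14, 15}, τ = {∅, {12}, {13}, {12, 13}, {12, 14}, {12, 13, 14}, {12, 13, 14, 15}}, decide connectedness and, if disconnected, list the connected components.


(X, τ) is connected.

Find clopen sets (U ∈ τ with X ∖ U ∈ τ):
  U = ∅, X ∖ U = {12, 13, 14, 15} — both open, so U is clopen.
  U = {12, 13, 14, 15}, X ∖ U = ∅ — both open, so U is clopen.
Only trivial clopens (∅ and X) exist, so (X, τ) is connected.
Compute connected components by grouping points that agree on all clopens:
  component: {12, 13, 14, 15}


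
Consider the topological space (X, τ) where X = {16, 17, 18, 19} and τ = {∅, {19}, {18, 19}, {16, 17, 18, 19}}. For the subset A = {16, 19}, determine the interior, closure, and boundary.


int(A) = {19}, cl(A) = {16, 17, 18, 19}, ∂A = {16, 17, 18}.

Closed sets in (X, τ) are complements of opens:
  closed(X, τ) = {∅, {16, 17}, {16, 17, 18}, {16, 17, 18, 19}}.
int(A) = ⋃ {U ∈ τ : U ⊆ A}. Opens contained in A: ∅, {19}.
Taking the union of these: int(A) = {19}.
cl(A) = ⋂ {C closed : A ⊆ C}. Closed sets containing A: {16, 17, 18, 19}.
Intersecting these: cl(A) = {16, 17, 18, 19}.
∂A = cl(A) ∖ int(A) = {16, 17, 18, 19} ∖ {19} = {16, 17, 18}.


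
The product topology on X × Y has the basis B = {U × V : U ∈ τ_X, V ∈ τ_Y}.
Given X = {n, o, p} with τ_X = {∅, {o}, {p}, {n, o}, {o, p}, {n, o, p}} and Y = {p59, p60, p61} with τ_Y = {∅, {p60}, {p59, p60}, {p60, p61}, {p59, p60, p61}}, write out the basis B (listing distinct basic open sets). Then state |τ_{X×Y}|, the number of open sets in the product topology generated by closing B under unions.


Basis B = {∅ × ∅, {o} × {p60}, {p} × {p60}, {n, o} × {p60}, {o} × {p59, p60}, {o} × {p60, p61}, {o, p} × {p60}, {p} × {p59, p60}, {p} × {p60, p61}, {n, o, p} × {p60}, {o} × {p59, p60, p61}, {p} × {p59, p60, p61}, {n, o} × {p59, p60}, {n, o} × {p60, p61}, {o, p} × {p59, p60}, {o, p} × {p60, p61}, {n, o} × {p59, p60, p61}, {n, o, p} × {p59, p60}, {n, o, p} × {p60, p61}, {o, p} × {p59, p60, p61}, {n, o, p} × {p59, p60, p61}}; |τ_{X×Y}| = 70.

Enumerate products U × V with U ∈ τ_X, V ∈ τ_Y (deduplicated):
  ∅ × ∅ = {} (∅)
  {o} × {p60} = {(o,p60)}
  {p} × {p60} = {(p,p60)}
  {n, o} × {p60} = {(n,p60), (o,p60)}
  {o} × {p59, p60} = {(o,p59), (o,p60)}
  {o} × {p60, p61} = {(o,p60), (o,p61)}
  {o, p} × {p60} = {(o,p60), (p,p60)}
  {p} × {p59, p60} = {(p,p59), (p,p60)}
  {p} × {p60, p61} = {(p,p60), (p,p61)}
  {n, o, p} × {p60} = {(n,p60), (o,p60), (p,p60)}
  {o} × {p59, p60, p61} = {(o,p59), (o,p60), (o,p61)}
  {p} × {p59, p60, p61} = {(p,p59), (p,p60), (p,p61)}
  {n, o} × {p59, p60} = {(n,p59), (n,p60), (o,p59), (o,p60)}
  {n, o} × {p60, p61} = {(n,p60), (n,p61), (o,p60), (o,p61)}
  {o, p} × {p59, p60} = {(o,p59), (o,p60), (p,p59), (p,p60)}
  {o, p} × {p60, p61} = {(o,p60), (o,p61), (p,p60), (p,p61)}
  {n, o} × {p59, p60, p61} = {(n,p59), (n,p60), (n,p61), (o,p59), (o,p60), (o,p61)}
  {n, o, p} × {p59, p60} = {(n,p59), (n,p60), (o,p59), (o,p60), (p,p59), (p,p60)}
  {n, o, p} × {p60, p61} = {(n,p60), (n,p61), (o,p60), (o,p61), (p,p60), (p,p61)}
  {o, p} × {p59, p60, p61} = {(o,p59), (o,p60), (o,p61), (p,p59), (p,p60), (p,p61)}
  {n, o, p} × {p59, p60, p61} = {(n,p59), (n,p60), (n,p61), (o,p59), (o,p60), (o,p61), (p,p59), (p,p60), (p,p61)}
These 21 distinct sets form the basis B.
Close under arbitrary unions to get τ_{X×Y}; counting gives |τ_{X×Y}| = 70.


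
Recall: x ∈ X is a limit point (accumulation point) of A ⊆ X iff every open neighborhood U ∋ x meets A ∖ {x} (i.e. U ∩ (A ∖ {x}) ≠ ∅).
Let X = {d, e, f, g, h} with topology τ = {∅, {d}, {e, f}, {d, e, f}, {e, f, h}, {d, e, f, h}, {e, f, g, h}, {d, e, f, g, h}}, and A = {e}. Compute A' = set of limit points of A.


A' = {f, g, h}

For each x ∈ X, list the open sets U ∈ τ with x ∈ U, then check whether U ∩ (A ∖ {x}) ≠ ∅ for every such U.
  x = d: open {d} ∋ x has {d} ∩ (A ∖ {d}) = ∅, so x is NOT a limit point.
  x = e: open {e, f} ∋ x has {e, f} ∩ (A ∖ {e}) = ∅, so x is NOT a limit point.
  x = f: opens ∋ x are {e, f}, {d, e, f}, {e, f, h}, {d, e, f, h}, {e, f, g, h}, {d, e, f, g, h}; each meets A ∖ {f}, so x IS a limit point.
  x = g: opens ∋ x are {e, f, g, h}, {d, e, f, g, h}; each meets A ∖ {g}, so x IS a limit point.
  x = h: opens ∋ x are {e, f, h}, {d, e, f, h}, {e, f, g, h}, {d, e, f, g, h}; each meets A ∖ {h}, so x IS a limit point.
Collecting: A' = {f, g, h}.


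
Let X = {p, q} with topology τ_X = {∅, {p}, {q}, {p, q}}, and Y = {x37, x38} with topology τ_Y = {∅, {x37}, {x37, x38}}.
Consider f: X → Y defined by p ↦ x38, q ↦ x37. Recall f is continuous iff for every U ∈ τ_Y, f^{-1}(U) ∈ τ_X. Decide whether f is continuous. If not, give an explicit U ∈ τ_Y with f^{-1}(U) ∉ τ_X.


f IS continuous.

Compute f^{-1}(U) for each U ∈ τ_Y:
  U = ∅: f^{-1}(U) = ∅ ∈ τ_X ✓.
  U = {x37}: f^{-1}(U) = {q} ∈ τ_X ✓.
  U = {x37, x38}: f^{-1}(U) = {p, q} ∈ τ_X ✓.
Every preimage lies in τ_X, so f IS continuous.


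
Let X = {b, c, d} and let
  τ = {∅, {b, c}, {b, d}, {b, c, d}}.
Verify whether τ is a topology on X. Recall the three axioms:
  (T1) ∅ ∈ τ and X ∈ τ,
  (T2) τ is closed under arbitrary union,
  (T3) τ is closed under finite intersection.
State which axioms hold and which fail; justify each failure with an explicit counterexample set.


τ is NOT a topology on X.

Axiom (T1): ∅ ∈ τ? Yes; X ∈ τ? Yes.
Axiom (T2/T3): check pairwise unions and intersections of members of τ.
Counterexample for (T3): {b, c} ∩ {b, d} = {b} ∉ τ. Therefore τ is NOT a topology.


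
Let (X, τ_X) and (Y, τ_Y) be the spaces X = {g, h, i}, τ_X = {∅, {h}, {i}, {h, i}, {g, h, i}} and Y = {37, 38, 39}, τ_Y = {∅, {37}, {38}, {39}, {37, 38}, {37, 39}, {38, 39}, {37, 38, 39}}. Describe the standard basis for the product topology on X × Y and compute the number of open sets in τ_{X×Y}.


Basis B = {∅ × ∅, {h} × {37}, {h} × {38}, {h} × {39}, {i} × {37}, {i} × {38}, {i} × {39}, {h} × {37, 38}, {h} × {37, 39}, {h, i} × {37}, {h} × {38, 39}, {h, i} × {38}, {h, i} × {39}, {i} × {37, 38}, {i} × {37, 39}, {i} × {38, 39}, {g, h, i} × {37}, {g, h, i} × {38}, {g, h, i} × {39}, {h} × {37, 38, 39}, {i} × {37, 38, 39}, {h, i} × {37, 38}, {h, i} × {37, 39}, {h, i} × {38, 39}, {g, h, i} × {37, 38}, {g, h, i} × {37, 39}, {g, h, i} × {38, 39}, {h, i} × {37, 38, 39}, {g, h, i} × {37, 38, 39}}; |τ_{X×Y}| = 125.

Enumerate products U × V with U ∈ τ_X, V ∈ τ_Y (deduplicated):
  ∅ × ∅ = {} (∅)
  {h} × {37} = {(h,37)}
  {h} × {38} = {(h,38)}
  {h} × {39} = {(h,39)}
  {i} × {37} = {(i,37)}
  {i} × {38} = {(i,38)}
  {i} × {39} = {(i,39)}
  {h} × {37, 38} = {(h,37), (h,38)}
  {h} × {37, 39} = {(h,37), (h,39)}
  {h, i} × {37} = {(h,37), (i,37)}
  {h} × {38, 39} = {(h,38), (h,39)}
  {h, i} × {38} = {(h,38), (i,38)}
  {h, i} × {39} = {(h,39), (i,39)}
  {i} × {37, 38} = {(i,37), (i,38)}
  {i} × {37, 39} = {(i,37), (i,39)}
  {i} × {38, 39} = {(i,38), (i,39)}
  {g, h, i} × {37} = {(g,37), (h,37), (i,37)}
  {g, h, i} × {38} = {(g,38), (h,38), (i,38)}
  {g, h, i} × {39} = {(g,39), (h,39), (i,39)}
  {h} × {37, 38, 39} = {(h,37), (h,38), (h,39)}
  {i} × {37, 38, 39} = {(i,37), (i,38), (i,39)}
  {h, i} × {37, 38} = {(h,37), (h,38), (i,37), (i,38)}
  {h, i} × {37, 39} = {(h,37), (h,39), (i,37), (i,39)}
  {h, i} × {38, 39} = {(h,38), (h,39), (i,38), (i,39)}
  {g, h, i} × {37, 38} = {(g,37), (g,38), (h,37), (h,38), (i,37), (i,38)}
  {g, h, i} × {37, 39} = {(g,37), (g,39), (h,37), (h,39), (i,37), (i,39)}
  {g, h, i} × {38, 39} = {(g,38), (g,39), (h,38), (h,39), (i,38), (i,39)}
  {h, i} × {37, 38, 39} = {(h,37), (h,38), (h,39), (i,37), (i,38), (i,39)}
  {g, h, i} × {37, 38, 39} = {(g,37), (g,38), (g,39), (h,37), (h,38), (h,39), (i,37), (i,38), (i,39)}
These 29 distinct sets form the basis B.
Close under arbitrary unions to get τ_{X×Y}; counting gives |τ_{X×Y}| = 125.


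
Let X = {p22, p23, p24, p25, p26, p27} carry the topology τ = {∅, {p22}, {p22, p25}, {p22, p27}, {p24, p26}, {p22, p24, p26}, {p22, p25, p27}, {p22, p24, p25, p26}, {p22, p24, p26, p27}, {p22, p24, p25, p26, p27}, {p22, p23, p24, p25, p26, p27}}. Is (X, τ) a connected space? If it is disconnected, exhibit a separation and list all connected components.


(X, τ) is connected.

Find clopen sets (U ∈ τ with X ∖ U ∈ τ):
  U = ∅, X ∖ U = {p22, p23, p24, p25, p26, p27} — both open, so U is clopen.
  U = {p22, p23, p24, p25, p26, p27}, X ∖ U = ∅ — both open, so U is clopen.
Only trivial clopens (∅ and X) exist, so (X, τ) is connected.
Compute connected components by grouping points that agree on all clopens:
  component: {p22, p23, p24, p25, p26, p27}


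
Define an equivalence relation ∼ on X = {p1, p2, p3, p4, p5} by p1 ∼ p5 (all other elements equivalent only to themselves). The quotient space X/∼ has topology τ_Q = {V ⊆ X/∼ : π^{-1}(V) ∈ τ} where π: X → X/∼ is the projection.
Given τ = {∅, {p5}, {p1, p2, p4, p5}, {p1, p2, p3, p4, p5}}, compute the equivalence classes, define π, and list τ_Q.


X/∼ = {[p1=p5], [p2], [p3], [p4]}; |τ_Q| = 3.

Equivalence classes: [p1=p5], [p2], [p3], [p4].
Quotient map π: X → X/∼ sends p1 ↦ [p1=p5], p2 ↦ [p2], p3 ↦ [p3], p4 ↦ [p4], p5 ↦ [p1=p5].
For each subset V ⊆ X/∼, compute π^{-1}(V) ⊆ X and check whether π^{-1}(V) ∈ τ. V is open in τ_Q iff π^{-1}(V) ∈ τ.
  V = {}: π^{-1}(V) = ∅ ∈ τ ✓.
  V = {[p1=p5]}: π^{-1}(V) = {p1, p5} ∉ τ ✗.
  V = {[p2]}: π^{-1}(V) = {p2} ∉ τ ✗.
  V = {[p1=p5], [p2]}: π^{-1}(V) = {p1, p2, p5} ∉ τ ✗.
  V = {[p3]}: π^{-1}(V) = {p3} ∉ τ ✗.
  V = {[p1=p5], [p3]}: π^{-1}(V) = {p1, p3, p5} ∉ τ ✗.
  V = {[p2], [p3]}: π^{-1}(V) = {p2, p3} ∉ τ ✗.
  V = {[p1=p5], [p2], [p3]}: π^{-1}(V) = {p1, p2, p3, p5} ∉ τ ✗.
  V = {[p4]}: π^{-1}(V) = {p4} ∉ τ ✗.
  V = {[p1=p5], [p4]}: π^{-1}(V) = {p1, p4, p5} ∉ τ ✗.
  V = {[p2], [p4]}: π^{-1}(V) = {p2, p4} ∉ τ ✗.
  V = {[p1=p5], [p2], [p4]}: π^{-1}(V) = {p1, p2, p4, p5} ∈ τ ✓.
  V = {[p3], [p4]}: π^{-1}(V) = {p3, p4} ∉ τ ✗.
  V = {[p1=p5], [p3], [p4]}: π^{-1}(V) = {p1, p3, p4, p5} ∉ τ ✗.
  V = {[p2], [p3], [p4]}: π^{-1}(V) = {p2, p3, p4} ∉ τ ✗.
  V = {[p1=p5], [p2], [p3], [p4]}: π^{-1}(V) = {p1, p2, p3, p4, p5} ∈ τ ✓.
Open sets in the quotient: τ_Q = {{}, {[p1=p5], [p2], [p4]}, {[p1=p5], [p2], [p3], [p4]}} (3 elements).


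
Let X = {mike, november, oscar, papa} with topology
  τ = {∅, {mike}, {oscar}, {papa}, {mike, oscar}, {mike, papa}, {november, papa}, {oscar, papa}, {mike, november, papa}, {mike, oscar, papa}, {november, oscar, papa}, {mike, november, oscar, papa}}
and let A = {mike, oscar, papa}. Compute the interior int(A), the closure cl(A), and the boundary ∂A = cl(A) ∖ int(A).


int(A) = {mike, oscar, papa}, cl(A) = {mike, november, oscar, papa}, ∂A = {november}.

Closed sets in (X, τ) are complements of opens:
  closed(X, τ) = {∅, {mike}, {november}, {oscar}, {mike, november}, {mike, oscar}, {november, oscar}, {november, papa}, {mike, november, oscar}, {mike, november, papa}, {november, oscar, papa}, {mike, november, oscar, papa}}.
int(A) = ⋃ {U ∈ τ : U ⊆ A}. Opens contained in A: ∅, {mike}, {oscar}, {papa}, {mike, oscar}, {mike, papa}, {oscar, papa}, {mike, oscar, papa}.
Taking the union of these: int(A) = {mike, oscar, papa}.
cl(A) = ⋂ {C closed : A ⊆ C}. Closed sets containing A: {mike, november, oscar, papa}.
Intersecting these: cl(A) = {mike, november, oscar, papa}.
∂A = cl(A) ∖ int(A) = {mike, november, oscar, papa} ∖ {mike, oscar, papa} = {november}.


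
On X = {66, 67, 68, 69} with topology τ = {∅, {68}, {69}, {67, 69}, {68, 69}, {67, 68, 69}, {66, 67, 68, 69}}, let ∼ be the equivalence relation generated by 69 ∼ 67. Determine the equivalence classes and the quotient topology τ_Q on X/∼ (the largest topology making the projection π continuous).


X/∼ = {[66], [67=69], [68]}; |τ_Q| = 5.

Equivalence classes: [66], [67=69], [68].
Quotient map π: X → X/∼ sends 66 ↦ [66], 67 ↦ [67=69], 68 ↦ [68], 69 ↦ [67=69].
For each subset V ⊆ X/∼, compute π^{-1}(V) ⊆ X and check whether π^{-1}(V) ∈ τ. V is open in τ_Q iff π^{-1}(V) ∈ τ.
  V = {}: π^{-1}(V) = ∅ ∈ τ ✓.
  V = {[66]}: π^{-1}(V) = {66} ∉ τ ✗.
  V = {[67=69]}: π^{-1}(V) = {67, 69} ∈ τ ✓.
  V = {[66], [67=69]}: π^{-1}(V) = {66, 67, 69} ∉ τ ✗.
  V = {[68]}: π^{-1}(V) = {68} ∈ τ ✓.
  V = {[66], [68]}: π^{-1}(V) = {66, 68} ∉ τ ✗.
  V = {[67=69], [68]}: π^{-1}(V) = {67, 68, 69} ∈ τ ✓.
  V = {[66], [67=69], [68]}: π^{-1}(V) = {66, 67, 68, 69} ∈ τ ✓.
Open sets in the quotient: τ_Q = {{}, {[67=69]}, {[68]}, {[67=69], [68]}, {[66], [67=69], [68]}} (5 elements).


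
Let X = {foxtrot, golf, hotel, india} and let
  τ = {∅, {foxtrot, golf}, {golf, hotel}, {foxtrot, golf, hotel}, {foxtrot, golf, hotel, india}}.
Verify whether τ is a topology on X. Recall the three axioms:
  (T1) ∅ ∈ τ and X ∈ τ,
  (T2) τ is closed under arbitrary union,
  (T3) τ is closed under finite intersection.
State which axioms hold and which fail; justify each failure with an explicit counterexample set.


τ is NOT a topology on X.

Axiom (T1): ∅ ∈ τ? Yes; X ∈ τ? Yes.
Axiom (T2/T3): check pairwise unions and intersections of members of τ.
Counterexample for (T3): {foxtrot, golf} ∩ {golf, hotel} = {golf} ∉ τ. Therefore τ is NOT a topology.


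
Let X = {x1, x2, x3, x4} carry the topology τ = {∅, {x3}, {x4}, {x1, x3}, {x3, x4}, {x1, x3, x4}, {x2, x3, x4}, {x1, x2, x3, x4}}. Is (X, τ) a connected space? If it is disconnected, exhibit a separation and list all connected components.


(X, τ) is connected.

Find clopen sets (U ∈ τ with X ∖ U ∈ τ):
  U = ∅, X ∖ U = {x1, x2, x3, x4} — both open, so U is clopen.
  U = {x1, x2, x3, x4}, X ∖ U = ∅ — both open, so U is clopen.
Only trivial clopens (∅ and X) exist, so (X, τ) is connected.
Compute connected components by grouping points that agree on all clopens:
  component: {x1, x2, x3, x4}


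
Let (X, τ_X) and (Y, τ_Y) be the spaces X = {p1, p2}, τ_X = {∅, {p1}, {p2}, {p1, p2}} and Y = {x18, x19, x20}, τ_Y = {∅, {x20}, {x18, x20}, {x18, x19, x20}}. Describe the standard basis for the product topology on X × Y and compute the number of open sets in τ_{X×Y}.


Basis B = {∅ × ∅, {p1} × {x20}, {p2} × {x20}, {p1} × {x18, x20}, {p1, p2} × {x20}, {p2} × {x18, x20}, {p1} × {x18, x19, x20}, {p2} × {x18, x19, x20}, {p1, p2} × {x18, x20}, {p1, p2} × {x18, x19, x20}}; |τ_{X×Y}| = 16.

Enumerate products U × V with U ∈ τ_X, V ∈ τ_Y (deduplicated):
  ∅ × ∅ = {} (∅)
  {p1} × {x20} = {(p1,x20)}
  {p2} × {x20} = {(p2,x20)}
  {p1} × {x18, x20} = {(p1,x18), (p1,x20)}
  {p1, p2} × {x20} = {(p1,x20), (p2,x20)}
  {p2} × {x18, x20} = {(p2,x18), (p2,x20)}
  {p1} × {x18, x19, x20} = {(p1,x18), (p1,x19), (p1,x20)}
  {p2} × {x18, x19, x20} = {(p2,x18), (p2,x19), (p2,x20)}
  {p1, p2} × {x18, x20} = {(p1,x18), (p1,x20), (p2,x18), (p2,x20)}
  {p1, p2} × {x18, x19, x20} = {(p1,x18), (p1,x19), (p1,x20), (p2,x18), (p2,x19), (p2,x20)}
These 10 distinct sets form the basis B.
Close under arbitrary unions to get τ_{X×Y}; counting gives |τ_{X×Y}| = 16.


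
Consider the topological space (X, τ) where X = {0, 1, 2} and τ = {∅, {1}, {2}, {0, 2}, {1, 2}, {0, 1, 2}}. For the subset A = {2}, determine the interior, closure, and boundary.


int(A) = {2}, cl(A) = {0, 2}, ∂A = {0}.

Closed sets in (X, τ) are complements of opens:
  closed(X, τ) = {∅, {0}, {1}, {0, 1}, {0, 2}, {0, 1, 2}}.
int(A) = ⋃ {U ∈ τ : U ⊆ A}. Opens contained in A: ∅, {2}.
Taking the union of these: int(A) = {2}.
cl(A) = ⋂ {C closed : A ⊆ C}. Closed sets containing A: {0, 2}, {0, 1, 2}.
Intersecting these: cl(A) = {0, 2}.
∂A = cl(A) ∖ int(A) = {0, 2} ∖ {2} = {0}.


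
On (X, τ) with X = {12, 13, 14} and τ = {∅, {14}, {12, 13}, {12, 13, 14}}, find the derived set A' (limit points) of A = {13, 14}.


A' = {12}

For each x ∈ X, list the open sets U ∈ τ with x ∈ U, then check whether U ∩ (A ∖ {x}) ≠ ∅ for every such U.
  x = 12: opens ∋ x are {12, 13}, {12, 13, 14}; each meets A ∖ {12}, so x IS a limit point.
  x = 13: open {12, 13} ∋ x has {12, 13} ∩ (A ∖ {13}) = ∅, so x is NOT a limit point.
  x = 14: open {14} ∋ x has {14} ∩ (A ∖ {14}) = ∅, so x is NOT a limit point.
Collecting: A' = {12}.


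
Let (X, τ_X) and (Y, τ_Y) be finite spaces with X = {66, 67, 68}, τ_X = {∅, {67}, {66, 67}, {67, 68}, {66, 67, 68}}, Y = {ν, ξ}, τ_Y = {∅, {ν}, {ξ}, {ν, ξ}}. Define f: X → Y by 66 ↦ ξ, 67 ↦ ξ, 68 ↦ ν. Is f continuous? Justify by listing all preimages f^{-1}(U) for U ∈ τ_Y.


f is NOT continuous.

Compute f^{-1}(U) for each U ∈ τ_Y:
  U = ∅: f^{-1}(U) = ∅ ∈ τ_X ✓.
  U = {ν}: f^{-1}(U) = {68} ∉ τ_X ✗.
  U = {ξ}: f^{-1}(U) = {66, 67} ∈ τ_X ✓.
  U = {ν, ξ}: f^{-1}(U) = {66, 67, 68} ∈ τ_X ✓.
Found U = {ν} with f^{-1}(U) = {68} not in τ_X. Therefore f is NOT continuous.


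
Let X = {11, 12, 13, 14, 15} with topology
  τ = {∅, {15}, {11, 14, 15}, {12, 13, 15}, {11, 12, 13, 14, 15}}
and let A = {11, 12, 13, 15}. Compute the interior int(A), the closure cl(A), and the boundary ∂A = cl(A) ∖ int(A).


int(A) = {12, 13, 15}, cl(A) = {11, 12, 13, 14, 15}, ∂A = {11, 14}.

Closed sets in (X, τ) are complements of opens:
  closed(X, τ) = {∅, {11, 14}, {12, 13}, {11, 12, 13, 14}, {11, 12, 13, 14, 15}}.
int(A) = ⋃ {U ∈ τ : U ⊆ A}. Opens contained in A: ∅, {15}, {12, 13, 15}.
Taking the union of these: int(A) = {12, 13, 15}.
cl(A) = ⋂ {C closed : A ⊆ C}. Closed sets containing A: {11, 12, 13, 14, 15}.
Intersecting these: cl(A) = {11, 12, 13, 14, 15}.
∂A = cl(A) ∖ int(A) = {11, 12, 13, 14, 15} ∖ {12, 13, 15} = {11, 14}.


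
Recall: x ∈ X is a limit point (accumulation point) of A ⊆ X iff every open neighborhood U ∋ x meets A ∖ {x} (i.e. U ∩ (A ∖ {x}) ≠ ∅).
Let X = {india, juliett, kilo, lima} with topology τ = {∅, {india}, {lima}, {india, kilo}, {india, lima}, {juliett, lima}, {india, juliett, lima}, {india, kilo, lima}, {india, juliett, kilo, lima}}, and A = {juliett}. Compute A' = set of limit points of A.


A' = ∅

For each x ∈ X, list the open sets U ∈ τ with x ∈ U, then check whether U ∩ (A ∖ {x}) ≠ ∅ for every such U.
  x = india: open {india} ∋ x has {india} ∩ (A ∖ {india}) = ∅, so x is NOT a limit point.
  x = juliett: open {juliett, lima} ∋ x has {juliett, lima} ∩ (A ∖ {juliett}) = ∅, so x is NOT a limit point.
  x = kilo: open {india, kilo} ∋ x has {india, kilo} ∩ (A ∖ {kilo}) = ∅, so x is NOT a limit point.
  x = lima: open {lima} ∋ x has {lima} ∩ (A ∖ {lima}) = ∅, so x is NOT a limit point.
Collecting: A' = ∅.


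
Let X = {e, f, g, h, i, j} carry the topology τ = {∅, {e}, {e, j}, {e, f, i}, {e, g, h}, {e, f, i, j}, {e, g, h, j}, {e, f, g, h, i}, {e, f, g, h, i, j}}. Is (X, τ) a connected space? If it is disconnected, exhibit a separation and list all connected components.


(X, τ) is connected.

Find clopen sets (U ∈ τ with X ∖ U ∈ τ):
  U = ∅, X ∖ U = {e, f, g, h, i, j} — both open, so U is clopen.
  U = {e, f, g, h, i, j}, X ∖ U = ∅ — both open, so U is clopen.
Only trivial clopens (∅ and X) exist, so (X, τ) is connected.
Compute connected components by grouping points that agree on all clopens:
  component: {e, f, g, h, i, j}


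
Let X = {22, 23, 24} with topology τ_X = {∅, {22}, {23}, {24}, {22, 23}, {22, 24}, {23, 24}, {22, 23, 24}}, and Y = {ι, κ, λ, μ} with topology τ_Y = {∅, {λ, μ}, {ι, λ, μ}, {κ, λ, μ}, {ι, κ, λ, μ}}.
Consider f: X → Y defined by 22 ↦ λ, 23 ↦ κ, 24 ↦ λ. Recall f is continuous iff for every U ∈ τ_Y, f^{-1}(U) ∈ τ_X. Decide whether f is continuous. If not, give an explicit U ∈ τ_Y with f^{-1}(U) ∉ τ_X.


f IS continuous.

Compute f^{-1}(U) for each U ∈ τ_Y:
  U = ∅: f^{-1}(U) = ∅ ∈ τ_X ✓.
  U = {λ, μ}: f^{-1}(U) = {22, 24} ∈ τ_X ✓.
  U = {ι, λ, μ}: f^{-1}(U) = {22, 24} ∈ τ_X ✓.
  U = {κ, λ, μ}: f^{-1}(U) = {22, 23, 24} ∈ τ_X ✓.
  U = {ι, κ, λ, μ}: f^{-1}(U) = {22, 23, 24} ∈ τ_X ✓.
Every preimage lies in τ_X, so f IS continuous.


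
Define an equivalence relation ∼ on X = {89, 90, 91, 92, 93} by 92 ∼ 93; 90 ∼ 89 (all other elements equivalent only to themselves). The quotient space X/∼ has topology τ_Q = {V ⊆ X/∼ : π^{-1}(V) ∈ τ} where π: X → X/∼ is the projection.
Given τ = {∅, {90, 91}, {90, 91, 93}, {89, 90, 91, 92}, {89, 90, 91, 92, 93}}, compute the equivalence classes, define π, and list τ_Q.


X/∼ = {[89=90], [91], [92=93]}; |τ_Q| = 2.

Equivalence classes: [89=90], [91], [92=93].
Quotient map π: X → X/∼ sends 89 ↦ [89=90], 90 ↦ [89=90], 91 ↦ [91], 92 ↦ [92=93], 93 ↦ [92=93].
For each subset V ⊆ X/∼, compute π^{-1}(V) ⊆ X and check whether π^{-1}(V) ∈ τ. V is open in τ_Q iff π^{-1}(V) ∈ τ.
  V = {}: π^{-1}(V) = ∅ ∈ τ ✓.
  V = {[89=90]}: π^{-1}(V) = {89, 90} ∉ τ ✗.
  V = {[91]}: π^{-1}(V) = {91} ∉ τ ✗.
  V = {[89=90], [91]}: π^{-1}(V) = {89, 90, 91} ∉ τ ✗.
  V = {[92=93]}: π^{-1}(V) = {92, 93} ∉ τ ✗.
  V = {[89=90], [92=93]}: π^{-1}(V) = {89, 90, 92, 93} ∉ τ ✗.
  V = {[91], [92=93]}: π^{-1}(V) = {91, 92, 93} ∉ τ ✗.
  V = {[89=90], [91], [92=93]}: π^{-1}(V) = {89, 90, 91, 92, 93} ∈ τ ✓.
Open sets in the quotient: τ_Q = {{}, {[89=90], [91], [92=93]}} (2 elements).


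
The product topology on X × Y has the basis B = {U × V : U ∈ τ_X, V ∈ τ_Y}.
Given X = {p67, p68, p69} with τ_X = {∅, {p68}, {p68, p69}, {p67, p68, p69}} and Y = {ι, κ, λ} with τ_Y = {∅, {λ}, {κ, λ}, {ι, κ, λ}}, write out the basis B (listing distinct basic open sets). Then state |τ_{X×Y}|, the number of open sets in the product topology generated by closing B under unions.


Basis B = {∅ × ∅, {p68} × {λ}, {p68} × {κ, λ}, {p68, p69} × {λ}, {p67, p68, p69} × {λ}, {p68} × {ι, κ, λ}, {p68, p69} × {κ, λ}, {p67, p68, p69} × {κ, λ}, {p68, p69} × {ι, κ, λ}, {p67, p68, p69} × {ι, κ, λ}}; |τ_{X×Y}| = 20.

Enumerate products U × V with U ∈ τ_X, V ∈ τ_Y (deduplicated):
  ∅ × ∅ = {} (∅)
  {p68} × {λ} = {(p68,λ)}
  {p68} × {κ, λ} = {(p68,κ), (p68,λ)}
  {p68, p69} × {λ} = {(p68,λ), (p69,λ)}
  {p67, p68, p69} × {λ} = {(p67,λ), (p68,λ), (p69,λ)}
  {p68} × {ι, κ, λ} = {(p68,ι), (p68,κ), (p68,λ)}
  {p68, p69} × {κ, λ} = {(p68,κ), (p68,λ), (p69,κ), (p69,λ)}
  {p67, p68, p69} × {κ, λ} = {(p67,κ), (p67,λ), (p68,κ), (p68,λ), (p69,κ), (p69,λ)}
  {p68, p69} × {ι, κ, λ} = {(p68,ι), (p68,κ), (p68,λ), (p69,ι), (p69,κ), (p69,λ)}
  {p67, p68, p69} × {ι, κ, λ} = {(p67,ι), (p67,κ), (p67,λ), (p68,ι), (p68,κ), (p68,λ), (p69,ι), (p69,κ), (p69,λ)}
These 10 distinct sets form the basis B.
Close under arbitrary unions to get τ_{X×Y}; counting gives |τ_{X×Y}| = 20.


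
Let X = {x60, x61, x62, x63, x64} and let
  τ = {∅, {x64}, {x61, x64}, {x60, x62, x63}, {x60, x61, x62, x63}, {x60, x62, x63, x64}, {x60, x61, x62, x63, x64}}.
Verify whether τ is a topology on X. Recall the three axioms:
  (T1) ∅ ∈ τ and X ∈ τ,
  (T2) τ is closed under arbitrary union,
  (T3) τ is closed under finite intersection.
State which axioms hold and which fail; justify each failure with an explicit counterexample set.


τ is NOT a topology on X.

Axiom (T1): ∅ ∈ τ? Yes; X ∈ τ? Yes.
Axiom (T2/T3): check pairwise unions and intersections of members of τ.
Counterexample for (T3): {x61, x64} ∩ {x60, x61, x62, x63} = {x61} ∉ τ. Therefore τ is NOT a topology.


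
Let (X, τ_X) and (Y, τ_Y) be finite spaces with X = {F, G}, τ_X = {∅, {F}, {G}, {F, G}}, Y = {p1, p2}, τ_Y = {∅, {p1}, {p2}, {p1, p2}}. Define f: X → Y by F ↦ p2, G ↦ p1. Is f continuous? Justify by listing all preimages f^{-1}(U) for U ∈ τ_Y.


f IS continuous.

Compute f^{-1}(U) for each U ∈ τ_Y:
  U = ∅: f^{-1}(U) = ∅ ∈ τ_X ✓.
  U = {p1}: f^{-1}(U) = {G} ∈ τ_X ✓.
  U = {p2}: f^{-1}(U) = {F} ∈ τ_X ✓.
  U = {p1, p2}: f^{-1}(U) = {F, G} ∈ τ_X ✓.
Every preimage lies in τ_X, so f IS continuous.


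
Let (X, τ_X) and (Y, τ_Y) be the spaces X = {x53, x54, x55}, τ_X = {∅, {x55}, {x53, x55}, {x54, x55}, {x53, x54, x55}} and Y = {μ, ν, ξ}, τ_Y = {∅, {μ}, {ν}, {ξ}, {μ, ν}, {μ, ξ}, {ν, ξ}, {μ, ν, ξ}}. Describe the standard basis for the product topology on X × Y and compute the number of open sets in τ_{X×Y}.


Basis B = {∅ × ∅, {x55} × {μ}, {x55} × {ν}, {x55} × {ξ}, {x53, x55} × {μ}, {x53, x55} × {ν}, {x53, x55} × {ξ}, {x54, x55} × {μ}, {x54, x55} × {ν}, {x54, x55} × {ξ}, {x55} × {μ, ν}, {x55} × {μ, ξ}, {x55} × {ν, ξ}, {x53, x54, x55} × {μ}, {x53, x54, x55} × {ν}, {x53, x54, x55} × {ξ}, {x55} × {μ, ν, ξ}, {x53, x55} × {μ, ν}, {x53, x55} × {μ, ξ}, {x53, x55} × {ν, ξ}, {x54, x55} × {μ, ν}, {x54, x55} × {μ, ξ}, {x54, x55} × {ν, ξ}, {x53, x55} × {μ, ν, ξ}, {x53, x54, x55} × {μ, ν}, {x53, x54, x55} × {μ, ξ}, {x53, x54, x55} × {ν, ξ}, {x54, x55} × {μ, ν, ξ}, {x53, x54, x55} × {μ, ν, ξ}}; |τ_{X×Y}| = 125.

Enumerate products U × V with U ∈ τ_X, V ∈ τ_Y (deduplicated):
  ∅ × ∅ = {} (∅)
  {x55} × {μ} = {(x55,μ)}
  {x55} × {ν} = {(x55,ν)}
  {x55} × {ξ} = {(x55,ξ)}
  {x53, x55} × {μ} = {(x53,μ), (x55,μ)}
  {x53, x55} × {ν} = {(x53,ν), (x55,ν)}
  {x53, x55} × {ξ} = {(x53,ξ), (x55,ξ)}
  {x54, x55} × {μ} = {(x54,μ), (x55,μ)}
  {x54, x55} × {ν} = {(x54,ν), (x55,ν)}
  {x54, x55} × {ξ} = {(x54,ξ), (x55,ξ)}
  {x55} × {μ, ν} = {(x55,μ), (x55,ν)}
  {x55} × {μ, ξ} = {(x55,μ), (x55,ξ)}
  {x55} × {ν, ξ} = {(x55,ν), (x55,ξ)}
  {x53, x54, x55} × {μ} = {(x53,μ), (x54,μ), (x55,μ)}
  {x53, x54, x55} × {ν} = {(x53,ν), (x54,ν), (x55,ν)}
  {x53, x54, x55} × {ξ} = {(x53,ξ), (x54,ξ), (x55,ξ)}
  {x55} × {μ, ν, ξ} = {(x55,μ), (x55,ν), (x55,ξ)}
  {x53, x55} × {μ, ν} = {(x53,μ), (x53,ν), (x55,μ), (x55,ν)}
  {x53, x55} × {μ, ξ} = {(x53,μ), (x53,ξ), (x55,μ), (x55,ξ)}
  {x53, x55} × {ν, ξ} = {(x53,ν), (x53,ξ), (x55,ν), (x55,ξ)}
  {x54, x55} × {μ, ν} = {(x54,μ), (x54,ν), (x55,μ), (x55,ν)}
  {x54, x55} × {μ, ξ} = {(x54,μ), (x54,ξ), (x55,μ), (x55,ξ)}
  {x54, x55} × {ν, ξ} = {(x54,ν), (x54,ξ), (x55,ν), (x55,ξ)}
  {x53, x55} × {μ, ν, ξ} = {(x53,μ), (x53,ν), (x53,ξ), (x55,μ), (x55,ν), (x55,ξ)}
  {x53, x54, x55} × {μ, ν} = {(x53,μ), (x53,ν), (x54,μ), (x54,ν), (x55,μ), (x55,ν)}
  {x53, x54, x55} × {μ, ξ} = {(x53,μ), (x53,ξ), (x54,μ), (x54,ξ), (x55,μ), (x55,ξ)}
  {x53, x54, x55} × {ν, ξ} = {(x53,ν), (x53,ξ), (x54,ν), (x54,ξ), (x55,ν), (x55,ξ)}
  {x54, x55} × {μ, ν, ξ} = {(x54,μ), (x54,ν), (x54,ξ), (x55,μ), (x55,ν), (x55,ξ)}
  {x53, x54, x55} × {μ, ν, ξ} = {(x53,μ), (x53,ν), (x53,ξ), (x54,μ), (x54,ν), (x54,ξ), (x55,μ), (x55,ν), (x55,ξ)}
These 29 distinct sets form the basis B.
Close under arbitrary unions to get τ_{X×Y}; counting gives |τ_{X×Y}| = 125.


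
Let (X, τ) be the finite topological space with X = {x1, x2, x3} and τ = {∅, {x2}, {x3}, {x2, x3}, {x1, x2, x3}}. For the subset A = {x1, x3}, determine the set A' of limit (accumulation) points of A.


A' = {x1}

For each x ∈ X, list the open sets U ∈ τ with x ∈ U, then check whether U ∩ (A ∖ {x}) ≠ ∅ for every such U.
  x = x1: opens ∋ x are {x1, x2, x3}; each meets A ∖ {x1}, so x IS a limit point.
  x = x2: open {x2} ∋ x has {x2} ∩ (A ∖ {x2}) = ∅, so x is NOT a limit point.
  x = x3: open {x3} ∋ x has {x3} ∩ (A ∖ {x3}) = ∅, so x is NOT a limit point.
Collecting: A' = {x1}.


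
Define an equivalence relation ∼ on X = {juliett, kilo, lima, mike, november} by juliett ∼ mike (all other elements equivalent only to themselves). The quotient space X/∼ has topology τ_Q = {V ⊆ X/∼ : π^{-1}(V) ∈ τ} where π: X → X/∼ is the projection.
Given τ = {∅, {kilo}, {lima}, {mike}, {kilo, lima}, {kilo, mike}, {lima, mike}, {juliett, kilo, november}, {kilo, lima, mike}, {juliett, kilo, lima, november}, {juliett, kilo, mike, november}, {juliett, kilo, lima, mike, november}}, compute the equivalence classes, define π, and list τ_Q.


X/∼ = {[juliett=mike], [kilo], [lima], [november]}; |τ_Q| = 6.

Equivalence classes: [juliett=mike], [kilo], [lima], [november].
Quotient map π: X → X/∼ sends juliett ↦ [juliett=mike], kilo ↦ [kilo], lima ↦ [lima], mike ↦ [juliett=mike], november ↦ [november].
For each subset V ⊆ X/∼, compute π^{-1}(V) ⊆ X and check whether π^{-1}(V) ∈ τ. V is open in τ_Q iff π^{-1}(V) ∈ τ.
  V = {}: π^{-1}(V) = ∅ ∈ τ ✓.
  V = {[juliett=mike]}: π^{-1}(V) = {juliett, mike} ∉ τ ✗.
  V = {[kilo]}: π^{-1}(V) = {kilo} ∈ τ ✓.
  V = {[juliett=mike], [kilo]}: π^{-1}(V) = {juliett, kilo, mike} ∉ τ ✗.
  V = {[lima]}: π^{-1}(V) = {lima} ∈ τ ✓.
  V = {[juliett=mike], [lima]}: π^{-1}(V) = {juliett, lima, mike} ∉ τ ✗.
  V = {[kilo], [lima]}: π^{-1}(V) = {kilo, lima} ∈ τ ✓.
  V = {[juliett=mike], [kilo], [lima]}: π^{-1}(V) = {juliett, kilo, lima, mike} ∉ τ ✗.
  V = {[november]}: π^{-1}(V) = {november} ∉ τ ✗.
  V = {[juliett=mike], [november]}: π^{-1}(V) = {juliett, mike, november} ∉ τ ✗.
  V = {[kilo], [november]}: π^{-1}(V) = {kilo, november} ∉ τ ✗.
  V = {[juliett=mike], [kilo], [november]}: π^{-1}(V) = {juliett, kilo, mike, november} ∈ τ ✓.
  V = {[lima], [november]}: π^{-1}(V) = {lima, november} ∉ τ ✗.
  V = {[juliett=mike], [lima], [november]}: π^{-1}(V) = {juliett, lima, mike, november} ∉ τ ✗.
  V = {[kilo], [lima], [november]}: π^{-1}(V) = {kilo, lima, november} ∉ τ ✗.
  V = {[juliett=mike], [kilo], [lima], [november]}: π^{-1}(V) = {juliett, kilo, lima, mike, november} ∈ τ ✓.
Open sets in the quotient: τ_Q = {{}, {[kilo]}, {[lima]}, {[kilo], [lima]}, {[juliett=mike], [kilo], [november]}, {[juliett=mike], [kilo], [lima], [november]}} (6 elements).


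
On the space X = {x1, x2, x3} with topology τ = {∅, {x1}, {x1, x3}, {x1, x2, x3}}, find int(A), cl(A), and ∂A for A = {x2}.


int(A) = ∅, cl(A) = {x2}, ∂A = {x2}.

Closed sets in (X, τ) are complements of opens:
  closed(X, τ) = {∅, {x2}, {x2, x3}, {x1, x2, x3}}.
int(A) = ⋃ {U ∈ τ : U ⊆ A}. Opens contained in A: ∅.
Taking the union of these: int(A) = ∅.
cl(A) = ⋂ {C closed : A ⊆ C}. Closed sets containing A: {x2}, {x2, x3}, {x1, x2, x3}.
Intersecting these: cl(A) = {x2}.
∂A = cl(A) ∖ int(A) = {x2} ∖ ∅ = {x2}.


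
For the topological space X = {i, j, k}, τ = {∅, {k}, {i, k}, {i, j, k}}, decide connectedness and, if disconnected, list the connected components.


(X, τ) is connected.

Find clopen sets (U ∈ τ with X ∖ U ∈ τ):
  U = ∅, X ∖ U = {i, j, k} — both open, so U is clopen.
  U = {i, j, k}, X ∖ U = ∅ — both open, so U is clopen.
Only trivial clopens (∅ and X) exist, so (X, τ) is connected.
Compute connected components by grouping points that agree on all clopens:
  component: {i, j, k}
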